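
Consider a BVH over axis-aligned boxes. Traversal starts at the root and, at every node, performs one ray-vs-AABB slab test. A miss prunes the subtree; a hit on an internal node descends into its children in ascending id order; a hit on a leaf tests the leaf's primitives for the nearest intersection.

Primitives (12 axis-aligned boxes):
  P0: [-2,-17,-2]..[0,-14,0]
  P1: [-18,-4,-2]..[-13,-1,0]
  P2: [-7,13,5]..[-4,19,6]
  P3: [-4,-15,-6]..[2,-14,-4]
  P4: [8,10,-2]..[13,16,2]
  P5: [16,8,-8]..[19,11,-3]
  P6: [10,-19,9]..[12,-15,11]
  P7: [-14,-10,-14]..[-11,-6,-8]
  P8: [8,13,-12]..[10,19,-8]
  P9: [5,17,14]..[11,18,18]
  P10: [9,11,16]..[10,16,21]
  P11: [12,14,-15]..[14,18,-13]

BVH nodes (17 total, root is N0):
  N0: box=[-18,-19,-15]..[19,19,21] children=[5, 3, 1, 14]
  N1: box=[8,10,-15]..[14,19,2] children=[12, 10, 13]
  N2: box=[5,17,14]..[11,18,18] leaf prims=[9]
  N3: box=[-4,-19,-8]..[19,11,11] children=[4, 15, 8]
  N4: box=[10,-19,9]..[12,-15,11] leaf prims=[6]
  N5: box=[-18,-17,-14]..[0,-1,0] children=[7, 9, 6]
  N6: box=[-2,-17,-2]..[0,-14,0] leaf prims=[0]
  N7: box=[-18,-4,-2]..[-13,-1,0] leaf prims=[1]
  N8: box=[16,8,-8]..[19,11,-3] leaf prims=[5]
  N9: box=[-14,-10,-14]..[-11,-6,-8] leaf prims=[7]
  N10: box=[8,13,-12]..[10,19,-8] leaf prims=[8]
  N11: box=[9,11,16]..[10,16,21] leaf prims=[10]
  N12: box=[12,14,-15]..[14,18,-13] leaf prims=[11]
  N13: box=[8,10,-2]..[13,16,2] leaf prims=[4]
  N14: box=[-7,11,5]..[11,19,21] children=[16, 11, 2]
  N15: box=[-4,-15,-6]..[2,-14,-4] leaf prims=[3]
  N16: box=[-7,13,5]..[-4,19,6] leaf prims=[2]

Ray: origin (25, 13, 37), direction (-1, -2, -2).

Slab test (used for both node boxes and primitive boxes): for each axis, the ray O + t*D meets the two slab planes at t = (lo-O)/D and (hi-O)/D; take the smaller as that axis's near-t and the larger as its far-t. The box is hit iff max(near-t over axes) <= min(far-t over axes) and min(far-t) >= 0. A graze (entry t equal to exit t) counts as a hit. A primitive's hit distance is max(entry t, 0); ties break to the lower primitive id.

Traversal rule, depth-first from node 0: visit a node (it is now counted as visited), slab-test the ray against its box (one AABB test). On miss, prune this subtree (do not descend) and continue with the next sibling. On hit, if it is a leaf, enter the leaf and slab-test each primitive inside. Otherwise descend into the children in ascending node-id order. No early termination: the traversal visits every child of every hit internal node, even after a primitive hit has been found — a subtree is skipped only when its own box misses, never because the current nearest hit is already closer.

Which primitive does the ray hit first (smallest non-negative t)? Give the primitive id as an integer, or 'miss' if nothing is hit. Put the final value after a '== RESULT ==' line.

Trace the traversal:
N0 x:[6,43] y:[-3,16] z:[8,26] -> hit [8,16], descend [1, 3, 5, 14]
  N1 x:[11,17] y:[-3,3/2] z:[35/2,26] -> miss, prune
  N3 x:[6,29] y:[1,16] z:[13,45/2] -> hit [13,16], descend [4, 8, 15]
    N4 x:[13,15] y:[14,16] z:[13,14] -> hit [14,14] leaf, test {P6@t=14}
    N8 x:[6,9] y:[1,5/2] z:[20,45/2] -> miss, prune
    N15 x:[23,29] y:[27/2,14] z:[41/2,43/2] -> miss, prune
  N5 x:[25,43] y:[7,15] z:[37/2,51/2] -> miss, prune
  N14 x:[14,32] y:[-3,1] z:[8,16] -> miss, prune

Summary -> nodes [0, 1, 3, 4, 8, 15, 5, 14]; box-tests=8; leaf-entries=1; first=P6

== RESULT ==
6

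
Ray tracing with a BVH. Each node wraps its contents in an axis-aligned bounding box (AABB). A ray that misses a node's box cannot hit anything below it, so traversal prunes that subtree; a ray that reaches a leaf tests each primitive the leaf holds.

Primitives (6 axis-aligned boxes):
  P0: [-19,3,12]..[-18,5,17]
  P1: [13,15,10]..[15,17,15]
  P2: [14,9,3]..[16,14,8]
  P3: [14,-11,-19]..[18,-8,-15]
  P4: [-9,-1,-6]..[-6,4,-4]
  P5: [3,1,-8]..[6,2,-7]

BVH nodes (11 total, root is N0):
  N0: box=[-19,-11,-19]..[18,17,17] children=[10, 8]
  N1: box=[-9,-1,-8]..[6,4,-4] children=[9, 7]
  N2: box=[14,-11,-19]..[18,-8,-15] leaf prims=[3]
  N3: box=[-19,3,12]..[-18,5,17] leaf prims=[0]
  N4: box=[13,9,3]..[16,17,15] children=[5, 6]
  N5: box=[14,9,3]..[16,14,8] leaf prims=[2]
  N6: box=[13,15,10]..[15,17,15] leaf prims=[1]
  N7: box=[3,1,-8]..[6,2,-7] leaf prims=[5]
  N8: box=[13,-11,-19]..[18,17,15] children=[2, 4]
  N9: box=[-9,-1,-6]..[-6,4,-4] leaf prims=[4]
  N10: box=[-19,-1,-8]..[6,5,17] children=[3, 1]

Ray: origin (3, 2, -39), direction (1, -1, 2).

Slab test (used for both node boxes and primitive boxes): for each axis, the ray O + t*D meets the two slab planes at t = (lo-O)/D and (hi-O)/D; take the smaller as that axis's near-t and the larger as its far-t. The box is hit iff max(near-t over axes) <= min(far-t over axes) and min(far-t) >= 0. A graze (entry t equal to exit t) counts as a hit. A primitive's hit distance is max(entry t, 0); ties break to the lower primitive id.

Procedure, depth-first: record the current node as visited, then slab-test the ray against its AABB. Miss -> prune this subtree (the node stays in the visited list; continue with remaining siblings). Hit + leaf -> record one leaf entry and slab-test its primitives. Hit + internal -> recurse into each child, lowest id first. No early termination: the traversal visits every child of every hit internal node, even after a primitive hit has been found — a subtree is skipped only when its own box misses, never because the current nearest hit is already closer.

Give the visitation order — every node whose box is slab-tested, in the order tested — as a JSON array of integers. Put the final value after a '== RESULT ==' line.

Traverse from the root:
N0 x:[-22,15] y:[-15,13] z:[10,28] -> hit [10,13], descend [8, 10]
  N8 x:[10,15] y:[-15,13] z:[10,27] -> hit [10,13], descend [2, 4]
    N2 x:[11,15] y:[10,13] z:[10,12] -> hit [11,12] leaf, test {P3@t=11}
    N4 x:[10,13] y:[-15,-7] z:[21,27] -> miss, prune
  N10 x:[-22,3] y:[-3,3] z:[31/2,28] -> miss, prune

order=[0, 8, 2, 4, 10]  |boxes|=5  |leaves|=1  hit=P3

== RESULT ==
[0, 8, 2, 4, 10]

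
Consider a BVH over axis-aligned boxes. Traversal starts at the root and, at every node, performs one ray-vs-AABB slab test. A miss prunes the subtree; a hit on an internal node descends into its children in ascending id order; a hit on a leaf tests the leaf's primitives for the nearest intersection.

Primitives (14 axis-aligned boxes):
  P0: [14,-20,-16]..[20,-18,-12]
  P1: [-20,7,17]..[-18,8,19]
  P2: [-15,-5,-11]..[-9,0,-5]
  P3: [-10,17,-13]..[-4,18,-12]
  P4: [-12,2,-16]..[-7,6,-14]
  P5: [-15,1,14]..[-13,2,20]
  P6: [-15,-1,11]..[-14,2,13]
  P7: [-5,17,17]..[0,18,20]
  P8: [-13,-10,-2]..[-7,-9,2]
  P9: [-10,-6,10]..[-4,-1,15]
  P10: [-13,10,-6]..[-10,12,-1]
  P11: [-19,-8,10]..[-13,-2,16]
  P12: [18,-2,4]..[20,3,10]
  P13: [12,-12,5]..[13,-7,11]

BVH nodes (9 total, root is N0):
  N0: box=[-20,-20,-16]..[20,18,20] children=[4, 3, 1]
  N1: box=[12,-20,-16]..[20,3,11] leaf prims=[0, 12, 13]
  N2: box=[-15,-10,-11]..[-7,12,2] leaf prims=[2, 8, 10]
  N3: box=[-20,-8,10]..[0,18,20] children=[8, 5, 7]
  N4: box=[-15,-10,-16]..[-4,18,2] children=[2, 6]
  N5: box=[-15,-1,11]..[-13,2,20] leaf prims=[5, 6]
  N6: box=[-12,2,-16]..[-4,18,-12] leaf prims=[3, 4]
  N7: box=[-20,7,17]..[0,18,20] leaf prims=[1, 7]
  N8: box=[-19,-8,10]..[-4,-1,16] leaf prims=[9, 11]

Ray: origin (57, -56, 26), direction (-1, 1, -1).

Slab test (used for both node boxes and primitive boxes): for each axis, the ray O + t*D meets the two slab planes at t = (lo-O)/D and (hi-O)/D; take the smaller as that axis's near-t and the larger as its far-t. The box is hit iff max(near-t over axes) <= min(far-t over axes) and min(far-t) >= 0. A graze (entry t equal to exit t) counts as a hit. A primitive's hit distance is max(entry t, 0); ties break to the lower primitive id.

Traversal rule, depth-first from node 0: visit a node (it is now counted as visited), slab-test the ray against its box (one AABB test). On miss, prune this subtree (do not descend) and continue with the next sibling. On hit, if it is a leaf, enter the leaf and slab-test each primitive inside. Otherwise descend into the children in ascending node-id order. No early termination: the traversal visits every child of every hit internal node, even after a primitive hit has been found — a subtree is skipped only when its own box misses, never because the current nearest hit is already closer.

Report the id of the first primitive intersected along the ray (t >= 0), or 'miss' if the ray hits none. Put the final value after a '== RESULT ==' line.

Traverse from the root:
N0 x:[37,77] y:[36,74] z:[6,42] -> hit [37,42], descend [1, 3, 4]
  N1 x:[37,45] y:[36,59] z:[15,42] -> hit [37,42] leaf, test {P0@t=38, P12(miss), P13(miss)}
  N3 x:[57,77] y:[48,74] z:[6,16] -> miss, prune
  N4 x:[61,72] y:[46,74] z:[24,42] -> miss, prune

Visited [0, 1, 3, 4]. Tests: 4 box, 1 leaf. Nearest: P0.

== RESULT ==
0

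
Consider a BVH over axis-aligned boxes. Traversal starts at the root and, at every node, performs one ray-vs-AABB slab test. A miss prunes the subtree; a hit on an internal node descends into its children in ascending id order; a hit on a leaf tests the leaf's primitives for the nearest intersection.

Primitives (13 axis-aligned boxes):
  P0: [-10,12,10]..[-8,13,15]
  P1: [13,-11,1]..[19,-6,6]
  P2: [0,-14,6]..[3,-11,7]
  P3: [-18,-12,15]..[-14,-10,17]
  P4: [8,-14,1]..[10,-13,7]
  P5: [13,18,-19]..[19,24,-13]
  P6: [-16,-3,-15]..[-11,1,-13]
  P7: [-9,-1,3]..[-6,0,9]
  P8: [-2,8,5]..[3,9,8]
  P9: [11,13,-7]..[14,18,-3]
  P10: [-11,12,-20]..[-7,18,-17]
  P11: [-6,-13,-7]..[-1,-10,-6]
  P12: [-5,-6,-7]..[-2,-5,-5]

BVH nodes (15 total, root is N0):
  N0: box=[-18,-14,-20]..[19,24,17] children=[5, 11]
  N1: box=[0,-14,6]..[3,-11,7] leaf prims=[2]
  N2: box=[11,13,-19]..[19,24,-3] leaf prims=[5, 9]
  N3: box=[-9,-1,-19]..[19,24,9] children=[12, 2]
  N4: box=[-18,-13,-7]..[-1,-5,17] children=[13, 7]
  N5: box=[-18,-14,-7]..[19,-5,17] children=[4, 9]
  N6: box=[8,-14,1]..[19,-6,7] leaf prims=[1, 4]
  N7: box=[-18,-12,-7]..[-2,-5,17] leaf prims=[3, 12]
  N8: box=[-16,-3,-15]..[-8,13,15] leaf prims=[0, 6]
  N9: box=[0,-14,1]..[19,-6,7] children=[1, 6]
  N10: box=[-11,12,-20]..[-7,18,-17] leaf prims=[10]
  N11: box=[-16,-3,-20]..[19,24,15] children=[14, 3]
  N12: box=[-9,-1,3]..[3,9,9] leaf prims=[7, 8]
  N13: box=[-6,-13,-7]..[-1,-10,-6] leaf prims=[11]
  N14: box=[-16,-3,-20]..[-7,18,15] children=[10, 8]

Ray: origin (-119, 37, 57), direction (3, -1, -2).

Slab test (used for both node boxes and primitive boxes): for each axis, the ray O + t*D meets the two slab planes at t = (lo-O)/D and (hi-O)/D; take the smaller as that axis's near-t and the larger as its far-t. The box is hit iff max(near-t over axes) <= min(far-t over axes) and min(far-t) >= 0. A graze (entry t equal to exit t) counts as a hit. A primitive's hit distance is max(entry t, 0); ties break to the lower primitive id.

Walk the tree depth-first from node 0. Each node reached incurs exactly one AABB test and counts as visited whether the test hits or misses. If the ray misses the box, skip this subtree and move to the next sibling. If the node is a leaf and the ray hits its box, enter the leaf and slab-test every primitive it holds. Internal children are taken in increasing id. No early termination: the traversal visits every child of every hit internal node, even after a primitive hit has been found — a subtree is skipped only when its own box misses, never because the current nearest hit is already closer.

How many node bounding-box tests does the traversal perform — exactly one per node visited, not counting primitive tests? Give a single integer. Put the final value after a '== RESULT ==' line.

Trace the traversal:
N0 x:[101/3,46] y:[13,51] z:[20,77/2] -> hit [101/3,77/2], descend [5, 11]
  N5 x:[101/3,46] y:[42,51] z:[20,32] -> miss, prune
  N11 x:[103/3,46] y:[13,40] z:[21,77/2] -> hit [103/3,77/2], descend [3, 14]
    N3 x:[110/3,46] y:[13,38] z:[24,38] -> hit [110/3,38], descend [2, 12]
      N2 x:[130/3,46] y:[13,24] z:[30,38] -> miss, prune
      N12 x:[110/3,122/3] y:[28,38] z:[24,27] -> miss, prune
    N14 x:[103/3,112/3] y:[19,40] z:[21,77/2] -> hit [103/3,112/3], descend [8, 10]
      N8 x:[103/3,37] y:[24,40] z:[21,36] -> hit [103/3,36] leaf, test {P0(miss), P6@t=36}
      N10 x:[36,112/3] y:[19,25] z:[37,77/2] -> miss, prune

Summary -> nodes [0, 5, 11, 3, 2, 12, 14, 8, 10]; box-tests=9; leaf-entries=1; first=P6

== RESULT ==
9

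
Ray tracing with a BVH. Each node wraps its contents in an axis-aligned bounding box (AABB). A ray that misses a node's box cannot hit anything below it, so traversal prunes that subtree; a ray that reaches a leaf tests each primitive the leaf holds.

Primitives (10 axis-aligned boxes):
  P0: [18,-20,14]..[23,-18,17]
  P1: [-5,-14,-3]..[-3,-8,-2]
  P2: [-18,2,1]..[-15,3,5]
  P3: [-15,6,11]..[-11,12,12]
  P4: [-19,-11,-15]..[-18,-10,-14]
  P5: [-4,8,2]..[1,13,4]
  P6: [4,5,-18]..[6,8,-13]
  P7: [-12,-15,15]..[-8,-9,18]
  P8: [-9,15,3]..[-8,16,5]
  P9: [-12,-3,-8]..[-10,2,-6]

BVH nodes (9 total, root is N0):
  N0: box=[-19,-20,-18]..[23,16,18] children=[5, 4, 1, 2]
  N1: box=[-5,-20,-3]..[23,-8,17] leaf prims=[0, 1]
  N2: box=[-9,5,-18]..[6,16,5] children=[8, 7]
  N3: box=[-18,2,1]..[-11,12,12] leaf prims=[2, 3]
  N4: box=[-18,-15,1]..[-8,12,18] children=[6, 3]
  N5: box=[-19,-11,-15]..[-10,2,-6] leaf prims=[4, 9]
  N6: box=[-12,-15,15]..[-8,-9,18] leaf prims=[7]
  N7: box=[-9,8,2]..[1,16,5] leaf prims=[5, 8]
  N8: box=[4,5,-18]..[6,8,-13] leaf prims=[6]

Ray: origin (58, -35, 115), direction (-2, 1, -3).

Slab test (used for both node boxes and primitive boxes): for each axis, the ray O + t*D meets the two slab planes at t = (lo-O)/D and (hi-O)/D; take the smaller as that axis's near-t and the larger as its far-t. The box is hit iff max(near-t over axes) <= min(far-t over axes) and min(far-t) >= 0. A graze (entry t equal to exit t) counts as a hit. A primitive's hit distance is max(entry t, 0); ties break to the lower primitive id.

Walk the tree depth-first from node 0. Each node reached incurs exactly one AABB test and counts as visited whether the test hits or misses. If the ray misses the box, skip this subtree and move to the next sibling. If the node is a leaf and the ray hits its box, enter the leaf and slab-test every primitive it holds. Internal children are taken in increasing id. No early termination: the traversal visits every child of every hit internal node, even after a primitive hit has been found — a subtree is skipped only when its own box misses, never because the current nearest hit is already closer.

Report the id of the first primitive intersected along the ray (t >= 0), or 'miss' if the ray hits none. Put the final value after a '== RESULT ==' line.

Traverse from the root:
N0 x:[35/2,77/2] y:[15,51] z:[97/3,133/3] -> hit [97/3,77/2], descend [1, 2, 4, 5]
  N1 x:[35/2,63/2] y:[15,27] z:[98/3,118/3] -> miss, prune
  N2 x:[26,67/2] y:[40,51] z:[110/3,133/3] -> miss, prune
  N4 x:[33,38] y:[20,47] z:[97/3,38] -> hit [33,38], descend [3, 6]
    N3 x:[69/2,38] y:[37,47] z:[103/3,38] -> hit [37,38] leaf, test {P2@t=37, P3(miss)}
    N6 x:[33,35] y:[20,26] z:[97/3,100/3] -> miss, prune
  N5 x:[34,77/2] y:[24,37] z:[121/3,130/3] -> miss, prune

order=[0, 1, 2, 4, 3, 6, 5]  |boxes|=7  |leaves|=1  hit=P2

== RESULT ==
2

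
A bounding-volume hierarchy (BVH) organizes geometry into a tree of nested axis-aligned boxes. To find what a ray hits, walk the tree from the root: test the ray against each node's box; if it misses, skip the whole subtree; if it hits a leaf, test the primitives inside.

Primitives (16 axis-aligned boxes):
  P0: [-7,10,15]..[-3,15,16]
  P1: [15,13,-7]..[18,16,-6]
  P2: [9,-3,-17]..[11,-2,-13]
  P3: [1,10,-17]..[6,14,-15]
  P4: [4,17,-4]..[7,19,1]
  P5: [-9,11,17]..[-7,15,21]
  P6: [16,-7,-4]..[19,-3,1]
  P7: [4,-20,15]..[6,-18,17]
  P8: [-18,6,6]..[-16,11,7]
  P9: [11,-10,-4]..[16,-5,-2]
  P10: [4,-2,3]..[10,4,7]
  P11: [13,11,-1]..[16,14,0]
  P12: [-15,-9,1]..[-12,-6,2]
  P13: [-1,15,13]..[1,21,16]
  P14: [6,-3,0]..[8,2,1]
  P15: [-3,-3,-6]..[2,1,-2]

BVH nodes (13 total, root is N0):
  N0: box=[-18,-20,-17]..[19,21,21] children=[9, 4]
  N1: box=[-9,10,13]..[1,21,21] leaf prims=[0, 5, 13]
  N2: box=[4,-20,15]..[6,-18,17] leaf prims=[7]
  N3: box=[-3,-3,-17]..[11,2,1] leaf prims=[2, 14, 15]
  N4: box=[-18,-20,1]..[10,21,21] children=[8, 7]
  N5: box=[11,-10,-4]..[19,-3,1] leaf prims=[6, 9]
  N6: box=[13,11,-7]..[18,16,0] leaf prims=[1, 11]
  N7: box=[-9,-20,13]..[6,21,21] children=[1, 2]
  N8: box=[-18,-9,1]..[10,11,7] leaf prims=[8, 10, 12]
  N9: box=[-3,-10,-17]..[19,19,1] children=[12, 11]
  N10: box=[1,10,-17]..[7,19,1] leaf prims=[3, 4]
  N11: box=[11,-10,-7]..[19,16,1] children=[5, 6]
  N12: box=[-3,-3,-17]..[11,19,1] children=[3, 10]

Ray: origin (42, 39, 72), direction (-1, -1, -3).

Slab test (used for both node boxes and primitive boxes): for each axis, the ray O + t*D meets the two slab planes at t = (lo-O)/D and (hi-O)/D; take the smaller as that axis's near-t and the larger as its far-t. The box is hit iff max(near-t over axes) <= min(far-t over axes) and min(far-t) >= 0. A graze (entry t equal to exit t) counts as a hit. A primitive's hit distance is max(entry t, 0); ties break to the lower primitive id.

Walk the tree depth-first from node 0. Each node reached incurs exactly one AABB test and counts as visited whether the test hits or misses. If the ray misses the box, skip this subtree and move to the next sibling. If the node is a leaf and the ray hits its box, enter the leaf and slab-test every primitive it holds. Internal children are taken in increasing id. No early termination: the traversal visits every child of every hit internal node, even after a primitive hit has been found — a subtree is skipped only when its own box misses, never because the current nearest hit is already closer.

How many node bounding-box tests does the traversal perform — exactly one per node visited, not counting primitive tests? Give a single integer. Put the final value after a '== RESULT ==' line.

Trace the traversal:
N0 x:[23,60] y:[18,59] z:[17,89/3] -> hit [23,89/3], descend [4, 9]
  N4 x:[32,60] y:[18,59] z:[17,71/3] -> miss, prune
  N9 x:[23,45] y:[20,49] z:[71/3,89/3] -> hit [71/3,89/3], descend [11, 12]
    N11 x:[23,31] y:[23,49] z:[71/3,79/3] -> hit [71/3,79/3], descend [5, 6]
      N5 x:[23,31] y:[42,49] z:[71/3,76/3] -> miss, prune
      N6 x:[24,29] y:[23,28] z:[24,79/3] -> hit [24,79/3] leaf, test {P1@t=26, P11(miss)}
    N12 x:[31,45] y:[20,42] z:[71/3,89/3] -> miss, prune

Visited [0, 4, 9, 11, 5, 6, 12]. Tests: 7 box, 1 leaf. Nearest: P1.

== RESULT ==
7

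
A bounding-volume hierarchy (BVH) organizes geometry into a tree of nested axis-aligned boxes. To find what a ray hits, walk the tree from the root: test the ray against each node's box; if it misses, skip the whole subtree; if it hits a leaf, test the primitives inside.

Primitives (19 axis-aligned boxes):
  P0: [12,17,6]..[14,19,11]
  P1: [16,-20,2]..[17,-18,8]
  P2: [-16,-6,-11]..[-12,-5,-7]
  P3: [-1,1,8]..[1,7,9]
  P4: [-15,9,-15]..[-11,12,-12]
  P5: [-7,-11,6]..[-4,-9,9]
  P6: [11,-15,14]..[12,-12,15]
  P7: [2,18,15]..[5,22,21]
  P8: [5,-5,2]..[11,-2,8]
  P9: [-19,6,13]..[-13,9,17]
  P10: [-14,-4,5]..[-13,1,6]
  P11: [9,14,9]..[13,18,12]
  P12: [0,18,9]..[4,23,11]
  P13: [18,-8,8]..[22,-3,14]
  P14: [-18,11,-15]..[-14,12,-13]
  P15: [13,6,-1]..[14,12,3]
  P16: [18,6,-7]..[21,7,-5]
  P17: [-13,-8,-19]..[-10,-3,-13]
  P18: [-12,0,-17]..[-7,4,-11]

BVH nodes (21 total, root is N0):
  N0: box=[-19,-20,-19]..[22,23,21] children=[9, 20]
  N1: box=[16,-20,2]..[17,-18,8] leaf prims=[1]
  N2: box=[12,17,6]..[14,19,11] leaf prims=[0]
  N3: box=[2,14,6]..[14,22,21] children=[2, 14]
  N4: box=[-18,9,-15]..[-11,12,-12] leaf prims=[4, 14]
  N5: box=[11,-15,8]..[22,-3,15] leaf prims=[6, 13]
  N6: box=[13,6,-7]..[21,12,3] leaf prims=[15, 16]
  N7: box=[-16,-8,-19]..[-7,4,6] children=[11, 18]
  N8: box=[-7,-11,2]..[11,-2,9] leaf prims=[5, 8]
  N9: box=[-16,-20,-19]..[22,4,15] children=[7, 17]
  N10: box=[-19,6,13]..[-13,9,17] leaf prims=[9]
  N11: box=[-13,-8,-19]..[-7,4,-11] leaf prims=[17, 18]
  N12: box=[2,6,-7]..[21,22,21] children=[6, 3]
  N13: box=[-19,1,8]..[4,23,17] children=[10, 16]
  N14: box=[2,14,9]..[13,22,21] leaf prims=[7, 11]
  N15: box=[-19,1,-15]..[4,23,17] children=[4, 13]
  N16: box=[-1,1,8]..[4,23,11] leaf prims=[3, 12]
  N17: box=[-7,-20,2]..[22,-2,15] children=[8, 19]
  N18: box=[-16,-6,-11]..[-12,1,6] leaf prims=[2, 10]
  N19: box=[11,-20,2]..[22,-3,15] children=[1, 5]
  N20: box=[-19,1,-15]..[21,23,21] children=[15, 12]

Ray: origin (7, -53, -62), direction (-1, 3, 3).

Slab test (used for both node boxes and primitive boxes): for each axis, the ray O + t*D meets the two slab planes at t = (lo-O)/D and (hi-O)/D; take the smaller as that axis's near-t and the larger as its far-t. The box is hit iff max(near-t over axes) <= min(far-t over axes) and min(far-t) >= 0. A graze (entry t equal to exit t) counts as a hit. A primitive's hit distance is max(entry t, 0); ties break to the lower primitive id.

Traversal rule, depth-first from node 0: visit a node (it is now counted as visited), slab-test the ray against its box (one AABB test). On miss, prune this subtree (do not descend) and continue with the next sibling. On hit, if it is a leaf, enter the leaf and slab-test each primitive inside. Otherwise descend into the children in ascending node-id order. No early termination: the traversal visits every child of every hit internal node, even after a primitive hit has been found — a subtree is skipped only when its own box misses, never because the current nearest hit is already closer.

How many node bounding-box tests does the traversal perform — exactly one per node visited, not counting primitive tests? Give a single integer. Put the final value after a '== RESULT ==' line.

Walk:
N0 x:[-15,26] y:[11,76/3] z:[43/3,83/3] -> hit [43/3,76/3], descend [9, 20]
  N9 x:[-15,23] y:[11,19] z:[43/3,77/3] -> hit [43/3,19], descend [7, 17]
    N7 x:[14,23] y:[15,19] z:[43/3,68/3] -> hit [15,19], descend [11, 18]
      N11 x:[14,20] y:[15,19] z:[43/3,17] -> hit [15,17] leaf, test {P17(miss), P18(miss)}
      N18 x:[19,23] y:[47/3,18] z:[17,68/3] -> miss, prune
    N17 x:[-15,14] y:[11,17] z:[64/3,77/3] -> miss, prune
  N20 x:[-14,26] y:[18,76/3] z:[47/3,83/3] -> hit [18,76/3], descend [12, 15]
    N12 x:[-14,5] y:[59/3,25] z:[55/3,83/3] -> miss, prune
    N15 x:[3,26] y:[18,76/3] z:[47/3,79/3] -> hit [18,76/3], descend [4, 13]
      N4 x:[18,25] y:[62/3,65/3] z:[47/3,50/3] -> miss, prune
      N13 x:[3,26] y:[18,76/3] z:[70/3,79/3] -> hit [70/3,76/3], descend [10, 16]
        N10 x:[20,26] y:[59/3,62/3] z:[25,79/3] -> miss, prune
        N16 x:[3,8] y:[18,76/3] z:[70/3,73/3] -> miss, prune

order=[0, 9, 7, 11, 18, 17, 20, 12, 15, 4, 13, 10, 16]  |boxes|=13  |leaves|=1  hit=miss

== RESULT ==
13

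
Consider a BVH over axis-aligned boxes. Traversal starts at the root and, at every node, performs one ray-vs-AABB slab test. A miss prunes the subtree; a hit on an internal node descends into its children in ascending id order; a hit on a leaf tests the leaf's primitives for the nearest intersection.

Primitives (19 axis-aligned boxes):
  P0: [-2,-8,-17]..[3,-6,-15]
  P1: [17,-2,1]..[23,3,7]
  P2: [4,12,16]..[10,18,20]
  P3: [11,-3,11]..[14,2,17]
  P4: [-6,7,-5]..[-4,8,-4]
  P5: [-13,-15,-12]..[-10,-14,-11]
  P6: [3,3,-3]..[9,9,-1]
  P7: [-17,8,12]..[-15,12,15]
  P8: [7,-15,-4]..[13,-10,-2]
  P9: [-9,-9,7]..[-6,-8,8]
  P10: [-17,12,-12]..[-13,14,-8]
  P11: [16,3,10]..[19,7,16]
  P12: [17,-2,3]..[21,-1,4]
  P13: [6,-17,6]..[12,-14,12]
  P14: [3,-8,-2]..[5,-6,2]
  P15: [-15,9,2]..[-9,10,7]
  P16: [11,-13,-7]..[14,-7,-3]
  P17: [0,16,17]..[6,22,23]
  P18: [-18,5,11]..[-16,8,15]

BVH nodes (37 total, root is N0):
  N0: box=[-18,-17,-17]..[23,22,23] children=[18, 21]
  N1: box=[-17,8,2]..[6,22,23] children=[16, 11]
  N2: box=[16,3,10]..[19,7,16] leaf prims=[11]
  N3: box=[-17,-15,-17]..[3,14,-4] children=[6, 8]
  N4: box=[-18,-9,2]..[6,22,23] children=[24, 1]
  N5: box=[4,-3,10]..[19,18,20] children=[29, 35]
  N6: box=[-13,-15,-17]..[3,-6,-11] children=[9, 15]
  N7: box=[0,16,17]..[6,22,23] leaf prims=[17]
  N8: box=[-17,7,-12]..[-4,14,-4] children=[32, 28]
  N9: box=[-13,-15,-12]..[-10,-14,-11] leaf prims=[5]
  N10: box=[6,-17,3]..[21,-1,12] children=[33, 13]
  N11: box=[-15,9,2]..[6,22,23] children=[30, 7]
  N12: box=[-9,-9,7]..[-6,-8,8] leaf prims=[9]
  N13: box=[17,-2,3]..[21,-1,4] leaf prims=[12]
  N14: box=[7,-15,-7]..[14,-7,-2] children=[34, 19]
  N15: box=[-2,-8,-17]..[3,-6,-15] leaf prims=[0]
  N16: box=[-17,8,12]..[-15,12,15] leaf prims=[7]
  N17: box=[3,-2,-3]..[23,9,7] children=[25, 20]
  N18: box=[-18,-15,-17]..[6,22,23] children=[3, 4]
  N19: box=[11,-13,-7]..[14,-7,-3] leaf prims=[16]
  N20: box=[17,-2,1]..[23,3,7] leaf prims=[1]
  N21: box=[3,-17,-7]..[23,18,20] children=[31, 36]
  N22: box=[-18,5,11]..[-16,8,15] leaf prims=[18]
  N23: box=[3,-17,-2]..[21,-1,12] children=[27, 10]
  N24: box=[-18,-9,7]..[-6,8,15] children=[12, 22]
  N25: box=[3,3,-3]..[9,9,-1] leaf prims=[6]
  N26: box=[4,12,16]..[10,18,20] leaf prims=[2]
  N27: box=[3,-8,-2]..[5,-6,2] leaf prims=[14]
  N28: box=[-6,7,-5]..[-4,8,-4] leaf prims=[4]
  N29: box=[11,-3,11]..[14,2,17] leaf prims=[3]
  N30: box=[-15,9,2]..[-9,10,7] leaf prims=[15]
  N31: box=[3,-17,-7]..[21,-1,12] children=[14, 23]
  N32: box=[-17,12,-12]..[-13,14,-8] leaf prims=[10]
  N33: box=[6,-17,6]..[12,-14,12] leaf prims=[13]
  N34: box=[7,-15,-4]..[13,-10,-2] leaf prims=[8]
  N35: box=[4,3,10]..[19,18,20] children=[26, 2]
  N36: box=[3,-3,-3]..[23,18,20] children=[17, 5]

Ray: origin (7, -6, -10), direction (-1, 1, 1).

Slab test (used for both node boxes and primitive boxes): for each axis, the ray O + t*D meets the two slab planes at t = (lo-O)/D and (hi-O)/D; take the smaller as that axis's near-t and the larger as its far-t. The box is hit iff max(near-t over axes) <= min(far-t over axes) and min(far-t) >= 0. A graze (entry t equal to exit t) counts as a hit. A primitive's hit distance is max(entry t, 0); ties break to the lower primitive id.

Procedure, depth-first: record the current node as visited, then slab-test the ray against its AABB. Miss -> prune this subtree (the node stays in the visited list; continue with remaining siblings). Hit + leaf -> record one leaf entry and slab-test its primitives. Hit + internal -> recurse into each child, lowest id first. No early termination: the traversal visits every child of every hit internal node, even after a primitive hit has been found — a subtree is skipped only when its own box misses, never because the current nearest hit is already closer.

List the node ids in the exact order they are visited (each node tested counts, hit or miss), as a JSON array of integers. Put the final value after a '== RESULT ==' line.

Trace the traversal:
N0 x:[-16,25] y:[-11,28] z:[-7,33] -> hit [-7,25], descend [18, 21]
  N18 x:[1,25] y:[-9,28] z:[-7,33] -> hit [1,25], descend [3, 4]
    N3 x:[4,24] y:[-9,20] z:[-7,6] -> hit [4,6], descend [6, 8]
      N6 x:[4,20] y:[-9,0] z:[-7,-1] -> miss, prune
      N8 x:[11,24] y:[13,20] z:[-2,6] -> miss, prune
    N4 x:[1,25] y:[-3,28] z:[12,33] -> hit [12,25], descend [1, 24]
      N1 x:[1,24] y:[14,28] z:[12,33] -> hit [14,24], descend [11, 16]
        N11 x:[1,22] y:[15,28] z:[12,33] -> hit [15,22], descend [7, 30]
          N7 x:[1,7] y:[22,28] z:[27,33] -> miss, prune
          N30 x:[16,22] y:[15,16] z:[12,17] -> hit [16,16] leaf, test {P15@t=16}
        N16 x:[22,24] y:[14,18] z:[22,25] -> miss, prune
      N24 x:[13,25] y:[-3,14] z:[17,25] -> miss, prune
  N21 x:[-16,4] y:[-11,24] z:[3,30] -> hit [3,4], descend [31, 36]
    N31 x:[-14,4] y:[-11,5] z:[3,22] -> hit [3,4], descend [14, 23]
      N14 x:[-7,0] y:[-9,-1] z:[3,8] -> miss, prune
      N23 x:[-14,4] y:[-11,5] z:[8,22] -> miss, prune
    N36 x:[-16,4] y:[3,24] z:[7,30] -> miss, prune

Summary -> nodes [0, 18, 3, 6, 8, 4, 1, 11, 7, 30, 16, 24, 21, 31, 14, 23, 36]; box-tests=17; leaf-entries=1; first=P15

== RESULT ==
[0, 18, 3, 6, 8, 4, 1, 11, 7, 30, 16, 24, 21, 31, 14, 23, 36]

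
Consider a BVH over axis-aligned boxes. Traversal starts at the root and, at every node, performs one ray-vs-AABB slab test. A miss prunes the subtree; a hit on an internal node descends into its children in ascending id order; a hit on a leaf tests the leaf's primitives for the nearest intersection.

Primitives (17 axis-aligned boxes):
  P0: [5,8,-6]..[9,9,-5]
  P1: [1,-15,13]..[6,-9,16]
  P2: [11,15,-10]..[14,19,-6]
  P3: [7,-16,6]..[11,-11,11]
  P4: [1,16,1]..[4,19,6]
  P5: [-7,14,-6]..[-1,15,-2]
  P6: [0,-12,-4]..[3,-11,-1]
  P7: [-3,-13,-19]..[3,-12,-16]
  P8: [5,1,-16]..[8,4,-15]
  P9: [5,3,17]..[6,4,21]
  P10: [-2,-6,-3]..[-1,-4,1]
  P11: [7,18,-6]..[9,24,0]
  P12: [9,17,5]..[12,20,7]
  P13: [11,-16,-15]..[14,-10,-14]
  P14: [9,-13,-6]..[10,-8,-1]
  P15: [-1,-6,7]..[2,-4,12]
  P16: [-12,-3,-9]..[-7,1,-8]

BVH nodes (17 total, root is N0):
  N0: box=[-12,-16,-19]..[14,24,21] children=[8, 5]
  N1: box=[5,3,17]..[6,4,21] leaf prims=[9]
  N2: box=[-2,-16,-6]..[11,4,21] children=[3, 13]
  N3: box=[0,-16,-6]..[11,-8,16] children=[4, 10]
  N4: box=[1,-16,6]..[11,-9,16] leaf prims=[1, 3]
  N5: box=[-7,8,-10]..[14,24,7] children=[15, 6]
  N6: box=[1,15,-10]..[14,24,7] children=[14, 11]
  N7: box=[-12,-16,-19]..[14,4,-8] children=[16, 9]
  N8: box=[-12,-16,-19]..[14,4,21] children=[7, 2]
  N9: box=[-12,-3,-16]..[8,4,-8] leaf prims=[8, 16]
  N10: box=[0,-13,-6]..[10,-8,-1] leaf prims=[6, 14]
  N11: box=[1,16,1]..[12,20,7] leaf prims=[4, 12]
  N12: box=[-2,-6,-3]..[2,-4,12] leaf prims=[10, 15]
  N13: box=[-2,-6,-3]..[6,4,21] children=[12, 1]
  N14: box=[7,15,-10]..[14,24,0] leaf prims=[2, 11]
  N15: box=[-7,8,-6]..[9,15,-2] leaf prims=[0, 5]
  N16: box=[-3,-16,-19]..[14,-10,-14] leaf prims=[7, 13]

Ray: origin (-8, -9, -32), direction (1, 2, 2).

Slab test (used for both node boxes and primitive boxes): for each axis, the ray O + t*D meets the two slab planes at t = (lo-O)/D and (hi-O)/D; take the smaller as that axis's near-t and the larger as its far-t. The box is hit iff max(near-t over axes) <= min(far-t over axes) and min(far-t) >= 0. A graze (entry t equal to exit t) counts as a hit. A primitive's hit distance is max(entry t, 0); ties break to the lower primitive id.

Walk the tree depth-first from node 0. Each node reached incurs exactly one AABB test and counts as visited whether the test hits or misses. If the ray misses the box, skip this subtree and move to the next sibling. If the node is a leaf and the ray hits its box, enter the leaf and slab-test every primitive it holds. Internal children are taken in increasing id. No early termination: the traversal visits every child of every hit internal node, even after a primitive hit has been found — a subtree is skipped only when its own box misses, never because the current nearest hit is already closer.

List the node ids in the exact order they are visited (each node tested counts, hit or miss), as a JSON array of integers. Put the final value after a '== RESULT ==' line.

Trace the traversal:
N0 x:[-4,22] y:[-7/2,33/2] z:[13/2,53/2] -> hit [13/2,33/2], descend [5, 8]
  N5 x:[1,22] y:[17/2,33/2] z:[11,39/2] -> hit [11,33/2], descend [6, 15]
    N6 x:[9,22] y:[12,33/2] z:[11,39/2] -> hit [12,33/2], descend [11, 14]
      N11 x:[9,20] y:[25/2,29/2] z:[33/2,39/2] -> miss, prune
      N14 x:[15,22] y:[12,33/2] z:[11,16] -> hit [15,16] leaf, test {P2(miss), P11@t=15}
    N15 x:[1,17] y:[17/2,12] z:[13,15] -> miss, prune
  N8 x:[-4,22] y:[-7/2,13/2] z:[13/2,53/2] -> hit [13/2,13/2], descend [2, 7]
    N2 x:[6,19] y:[-7/2,13/2] z:[13,53/2] -> miss, prune
    N7 x:[-4,22] y:[-7/2,13/2] z:[13/2,12] -> hit [13/2,13/2], descend [9, 16]
      N9 x:[-4,16] y:[3,13/2] z:[8,12] -> miss, prune
      N16 x:[5,22] y:[-7/2,-1/2] z:[13/2,9] -> miss, prune

Summary -> nodes [0, 5, 6, 11, 14, 15, 8, 2, 7, 9, 16]; box-tests=11; leaf-entries=1; first=P11

== RESULT ==
[0, 5, 6, 11, 14, 15, 8, 2, 7, 9, 16]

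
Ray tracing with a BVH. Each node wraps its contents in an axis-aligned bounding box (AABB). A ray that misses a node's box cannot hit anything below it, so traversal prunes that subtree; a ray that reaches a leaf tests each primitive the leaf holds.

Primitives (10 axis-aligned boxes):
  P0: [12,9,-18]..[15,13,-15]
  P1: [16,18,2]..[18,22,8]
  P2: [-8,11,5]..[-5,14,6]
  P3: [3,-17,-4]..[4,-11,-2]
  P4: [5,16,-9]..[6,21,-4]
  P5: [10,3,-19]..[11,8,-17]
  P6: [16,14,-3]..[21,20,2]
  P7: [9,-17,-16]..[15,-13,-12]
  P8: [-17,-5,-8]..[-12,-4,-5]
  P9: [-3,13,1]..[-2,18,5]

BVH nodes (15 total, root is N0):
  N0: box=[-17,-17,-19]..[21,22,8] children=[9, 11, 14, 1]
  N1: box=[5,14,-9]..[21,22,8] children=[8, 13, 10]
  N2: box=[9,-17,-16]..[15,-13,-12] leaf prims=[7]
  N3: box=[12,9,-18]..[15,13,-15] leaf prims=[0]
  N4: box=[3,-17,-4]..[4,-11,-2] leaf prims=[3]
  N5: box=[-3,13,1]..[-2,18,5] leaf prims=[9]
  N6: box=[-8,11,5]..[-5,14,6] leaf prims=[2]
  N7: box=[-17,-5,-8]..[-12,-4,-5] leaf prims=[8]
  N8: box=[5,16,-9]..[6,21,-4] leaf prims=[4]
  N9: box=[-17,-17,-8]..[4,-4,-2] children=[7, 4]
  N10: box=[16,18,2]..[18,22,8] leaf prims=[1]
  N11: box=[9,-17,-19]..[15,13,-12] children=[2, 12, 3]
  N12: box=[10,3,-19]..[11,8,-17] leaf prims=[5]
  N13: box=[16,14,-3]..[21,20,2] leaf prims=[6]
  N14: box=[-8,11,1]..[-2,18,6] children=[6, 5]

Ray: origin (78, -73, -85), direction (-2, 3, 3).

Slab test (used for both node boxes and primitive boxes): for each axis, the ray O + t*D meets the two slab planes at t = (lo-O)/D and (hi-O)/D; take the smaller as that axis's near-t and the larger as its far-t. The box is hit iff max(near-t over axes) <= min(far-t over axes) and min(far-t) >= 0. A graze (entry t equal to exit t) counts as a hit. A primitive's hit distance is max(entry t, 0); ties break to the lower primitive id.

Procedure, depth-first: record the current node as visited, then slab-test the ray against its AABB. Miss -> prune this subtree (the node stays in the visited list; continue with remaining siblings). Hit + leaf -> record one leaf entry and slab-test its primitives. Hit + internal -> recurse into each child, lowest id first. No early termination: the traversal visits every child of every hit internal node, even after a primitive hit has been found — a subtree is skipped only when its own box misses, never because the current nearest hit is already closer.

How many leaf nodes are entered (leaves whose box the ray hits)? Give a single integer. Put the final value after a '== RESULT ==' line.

Trace the traversal:
N0 x:[57/2,95/2] y:[56/3,95/3] z:[22,31] -> hit [57/2,31], descend [1, 9, 11, 14]
  N1 x:[57/2,73/2] y:[29,95/3] z:[76/3,31] -> hit [29,31], descend [8, 10, 13]
    N8 x:[36,73/2] y:[89/3,94/3] z:[76/3,27] -> miss, prune
    N10 x:[30,31] y:[91/3,95/3] z:[29,31] -> hit [91/3,31] leaf, test {P1@t=91/3}
    N13 x:[57/2,31] y:[29,31] z:[82/3,29] -> hit [29,29] leaf, test {P6@t=29}
  N9 x:[37,95/2] y:[56/3,23] z:[77/3,83/3] -> miss, prune
  N11 x:[63/2,69/2] y:[56/3,86/3] z:[22,73/3] -> miss, prune
  N14 x:[40,43] y:[28,91/3] z:[86/3,91/3] -> miss, prune

Visited [0, 1, 8, 10, 13, 9, 11, 14]. Tests: 8 box, 2 leaf. Nearest: P6.

== RESULT ==
2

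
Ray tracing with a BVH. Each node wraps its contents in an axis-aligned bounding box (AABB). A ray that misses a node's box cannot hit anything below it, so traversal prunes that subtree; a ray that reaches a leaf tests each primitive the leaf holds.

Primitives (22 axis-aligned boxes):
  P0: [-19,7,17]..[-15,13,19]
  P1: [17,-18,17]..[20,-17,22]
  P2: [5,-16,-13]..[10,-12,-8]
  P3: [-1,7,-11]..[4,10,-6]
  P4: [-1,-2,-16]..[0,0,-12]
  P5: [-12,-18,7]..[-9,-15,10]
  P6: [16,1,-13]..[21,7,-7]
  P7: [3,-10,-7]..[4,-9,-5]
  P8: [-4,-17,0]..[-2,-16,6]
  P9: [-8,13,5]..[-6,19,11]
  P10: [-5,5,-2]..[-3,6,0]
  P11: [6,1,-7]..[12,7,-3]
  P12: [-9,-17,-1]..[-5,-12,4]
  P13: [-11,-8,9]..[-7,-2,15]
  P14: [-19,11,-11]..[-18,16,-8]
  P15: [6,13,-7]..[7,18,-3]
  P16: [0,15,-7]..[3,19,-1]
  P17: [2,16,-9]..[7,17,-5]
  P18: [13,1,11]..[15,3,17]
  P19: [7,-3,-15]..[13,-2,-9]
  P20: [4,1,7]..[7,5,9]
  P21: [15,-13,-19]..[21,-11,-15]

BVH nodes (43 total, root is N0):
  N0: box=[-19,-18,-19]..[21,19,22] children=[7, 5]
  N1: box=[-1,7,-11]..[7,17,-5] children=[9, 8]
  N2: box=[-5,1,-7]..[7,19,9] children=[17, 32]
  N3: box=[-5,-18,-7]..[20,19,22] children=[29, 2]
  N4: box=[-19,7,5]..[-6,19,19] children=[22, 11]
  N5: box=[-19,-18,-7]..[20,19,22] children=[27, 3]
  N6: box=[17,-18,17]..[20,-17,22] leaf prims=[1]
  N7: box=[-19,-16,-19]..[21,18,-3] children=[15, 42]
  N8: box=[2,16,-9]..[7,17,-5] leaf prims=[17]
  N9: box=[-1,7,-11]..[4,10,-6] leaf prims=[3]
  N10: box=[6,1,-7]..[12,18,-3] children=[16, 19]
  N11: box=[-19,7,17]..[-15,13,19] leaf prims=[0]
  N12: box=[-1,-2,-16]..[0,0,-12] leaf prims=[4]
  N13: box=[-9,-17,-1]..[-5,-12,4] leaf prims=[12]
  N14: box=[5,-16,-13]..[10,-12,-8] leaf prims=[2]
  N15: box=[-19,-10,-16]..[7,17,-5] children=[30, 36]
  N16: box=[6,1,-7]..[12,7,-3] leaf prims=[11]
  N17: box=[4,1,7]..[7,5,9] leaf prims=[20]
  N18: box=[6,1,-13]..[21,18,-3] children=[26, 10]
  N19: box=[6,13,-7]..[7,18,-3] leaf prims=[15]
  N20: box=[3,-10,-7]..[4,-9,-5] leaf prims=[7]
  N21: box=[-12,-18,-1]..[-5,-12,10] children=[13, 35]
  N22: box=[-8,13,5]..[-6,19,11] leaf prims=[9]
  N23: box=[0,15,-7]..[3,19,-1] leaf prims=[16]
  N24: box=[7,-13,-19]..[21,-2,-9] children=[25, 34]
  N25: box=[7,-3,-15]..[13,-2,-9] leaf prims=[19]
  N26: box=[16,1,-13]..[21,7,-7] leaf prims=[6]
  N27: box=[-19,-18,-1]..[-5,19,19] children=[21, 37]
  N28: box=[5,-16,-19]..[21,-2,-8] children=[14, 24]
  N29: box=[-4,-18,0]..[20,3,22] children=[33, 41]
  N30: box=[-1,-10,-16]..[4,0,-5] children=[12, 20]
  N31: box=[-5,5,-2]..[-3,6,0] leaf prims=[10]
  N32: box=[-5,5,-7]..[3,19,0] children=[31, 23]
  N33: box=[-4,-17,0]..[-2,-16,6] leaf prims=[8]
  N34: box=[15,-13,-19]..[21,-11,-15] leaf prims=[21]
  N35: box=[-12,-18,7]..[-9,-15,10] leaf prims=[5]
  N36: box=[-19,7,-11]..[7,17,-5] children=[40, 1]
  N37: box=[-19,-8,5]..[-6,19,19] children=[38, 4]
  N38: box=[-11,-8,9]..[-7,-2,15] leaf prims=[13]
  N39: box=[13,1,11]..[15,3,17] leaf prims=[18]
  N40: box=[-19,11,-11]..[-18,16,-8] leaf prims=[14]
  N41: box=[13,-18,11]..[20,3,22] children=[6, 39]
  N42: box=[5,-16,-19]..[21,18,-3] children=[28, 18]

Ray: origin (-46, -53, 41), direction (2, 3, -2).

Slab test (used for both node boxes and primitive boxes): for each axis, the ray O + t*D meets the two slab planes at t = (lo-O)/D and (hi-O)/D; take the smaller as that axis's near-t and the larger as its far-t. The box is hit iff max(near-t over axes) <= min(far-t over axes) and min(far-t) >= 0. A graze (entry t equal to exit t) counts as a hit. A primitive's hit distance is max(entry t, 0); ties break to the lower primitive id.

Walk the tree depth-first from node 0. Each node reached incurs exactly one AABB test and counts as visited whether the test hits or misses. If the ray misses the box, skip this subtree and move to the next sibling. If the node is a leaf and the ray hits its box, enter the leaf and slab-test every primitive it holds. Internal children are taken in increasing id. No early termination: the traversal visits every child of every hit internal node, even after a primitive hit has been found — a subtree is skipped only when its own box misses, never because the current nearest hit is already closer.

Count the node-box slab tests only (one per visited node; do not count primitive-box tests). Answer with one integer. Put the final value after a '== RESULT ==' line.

Traverse from the root:
N0 x:[27/2,67/2] y:[35/3,24] z:[19/2,30] -> hit [27/2,24], descend [5, 7]
  N5 x:[27/2,33] y:[35/3,24] z:[19/2,24] -> hit [27/2,24], descend [3, 27]
    N3 x:[41/2,33] y:[35/3,24] z:[19/2,24] -> hit [41/2,24], descend [2, 29]
      N2 x:[41/2,53/2] y:[18,24] z:[16,24] -> hit [41/2,24], descend [17, 32]
        N17 x:[25,53/2] y:[18,58/3] z:[16,17] -> miss, prune
        N32 x:[41/2,49/2] y:[58/3,24] z:[41/2,24] -> hit [41/2,24], descend [23, 31]
          N23 x:[23,49/2] y:[68/3,24] z:[21,24] -> hit [23,24] leaf, test {P16@t=23}
          N31 x:[41/2,43/2] y:[58/3,59/3] z:[41/2,43/2] -> miss, prune
      N29 x:[21,33] y:[35/3,56/3] z:[19/2,41/2] -> miss, prune
    N27 x:[27/2,41/2] y:[35/3,24] z:[11,21] -> hit [27/2,41/2], descend [21, 37]
      N21 x:[17,41/2] y:[35/3,41/3] z:[31/2,21] -> miss, prune
      N37 x:[27/2,20] y:[15,24] z:[11,18] -> hit [15,18], descend [4, 38]
        N4 x:[27/2,20] y:[20,24] z:[11,18] -> miss, prune
        N38 x:[35/2,39/2] y:[15,17] z:[13,16] -> miss, prune
  N7 x:[27/2,67/2] y:[37/3,71/3] z:[22,30] -> hit [22,71/3], descend [15, 42]
    N15 x:[27/2,53/2] y:[43/3,70/3] z:[23,57/2] -> hit [23,70/3], descend [30, 36]
      N30 x:[45/2,25] y:[43/3,53/3] z:[23,57/2] -> miss, prune
      N36 x:[27/2,53/2] y:[20,70/3] z:[23,26] -> hit [23,70/3], descend [1, 40]
        N1 x:[45/2,53/2] y:[20,70/3] z:[23,26] -> hit [23,70/3], descend [8, 9]
          N8 x:[24,53/2] y:[23,70/3] z:[23,25] -> miss, prune
          N9 x:[45/2,25] y:[20,21] z:[47/2,26] -> miss, prune
        N40 x:[27/2,14] y:[64/3,23] z:[49/2,26] -> miss, prune
    N42 x:[51/2,67/2] y:[37/3,71/3] z:[22,30] -> miss, prune

order=[0, 5, 3, 2, 17, 32, 23, 31, 29, 27, 21, 37, 4, 38, 7, 15, 30, 36, 1, 8, 9, 40, 42]  |boxes|=23  |leaves|=1  hit=P16

== RESULT ==
23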